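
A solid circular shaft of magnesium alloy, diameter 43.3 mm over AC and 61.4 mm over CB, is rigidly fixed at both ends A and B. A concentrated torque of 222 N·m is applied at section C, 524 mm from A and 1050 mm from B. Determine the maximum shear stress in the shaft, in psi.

669 psi

Compatibility: T_A·a/J_AC = T_B·b/J_CB with T_A + T_B = T₀.
J_AC = 3.45×10^-7 m⁴, J_CB = 1.40×10^-6 m⁴, so T_A = T₀·(J_AC/a)/((J_AC/a)+(J_CB/b)) = 73.57 N·m, T_B = 148.4 N·m.
τ in each portion: τ_AC = 4.62×10^6 Pa, τ_CB = 3.27×10^6 Pa; maximum is in AC.
τ_max = T_AC·r/J = 73.57·0.0216/3.45×10^-7 = 4.615×10^6 Pa.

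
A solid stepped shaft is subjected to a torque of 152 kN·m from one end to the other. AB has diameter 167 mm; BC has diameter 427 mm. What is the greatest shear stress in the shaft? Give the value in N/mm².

166 N/mm²

Under the same torque, τ_max = 16T/(πd³) is largest where d is smallest — segment AB (d = 167 mm).
τ_max = 16·152000/(π·(0.167)³) = 1.662×10^8 Pa.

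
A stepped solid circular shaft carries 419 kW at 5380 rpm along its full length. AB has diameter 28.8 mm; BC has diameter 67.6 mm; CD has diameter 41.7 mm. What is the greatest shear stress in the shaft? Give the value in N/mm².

159 N/mm²

ω = 2π·5380/60 = 563.4 rad/s, so T = P/ω = 419×10³ / 563.4 = 743.7 N·m.
Under the same torque, τ_max = 16T/(πd³) is largest where d is smallest — segment AB (d = 28.8 mm).
τ_max = 16·743.7/(π·(0.0288)³) = 1.586×10^8 Pa.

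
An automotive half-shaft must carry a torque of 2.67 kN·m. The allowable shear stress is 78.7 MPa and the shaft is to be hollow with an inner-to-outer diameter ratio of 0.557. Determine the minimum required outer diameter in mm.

For a hollow shaft with d_i/d_o = 0.557: τ_max = 16T/(π d_o³ (1−k⁴)), so d_o = [16T/(π τ_allow (1−k⁴))]^(1/3) = [16·2670/(π·7.87×10^7·0.9037)]^(1/3) = 0.05761 m.

57.6 mm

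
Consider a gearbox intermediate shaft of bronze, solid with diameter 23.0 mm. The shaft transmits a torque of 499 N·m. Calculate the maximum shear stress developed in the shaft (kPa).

209000 kPa

J = πd⁴/32 = π(0.0230)⁴/32 = 2.747×10^-8 m⁴.
τ_max = T·r/J = 499.0 × 0.0115 / 2.747×10^-8 = 2.089×10^8 Pa.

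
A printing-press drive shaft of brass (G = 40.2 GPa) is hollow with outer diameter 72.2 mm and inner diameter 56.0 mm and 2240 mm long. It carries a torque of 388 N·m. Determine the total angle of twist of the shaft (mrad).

12.7 mrad

J = π(d_o⁴ − d_i⁴)/32 = π(0.0722⁴ − 0.0560⁴)/32 = 1.702×10^-6 m⁴.
θ = T·L/(G·J) = 388.0 × 2.24 / (40.2×10⁹ × 1.702×10^-6) = 0.01270 rad.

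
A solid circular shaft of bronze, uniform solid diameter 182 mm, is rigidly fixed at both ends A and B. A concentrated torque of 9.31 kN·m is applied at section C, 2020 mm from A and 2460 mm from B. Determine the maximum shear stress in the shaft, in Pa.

4.32e6 Pa

With uniform GJ and both ends fixed, compatibility θ_AC = θ_CB gives T_A·a = T_B·b, together with T_A + T_B = T₀.
T_A = T₀·b/(a+b) = 9310·2460/4480 = 5112 N·m; T_B = 4198 N·m.
τ in each portion: τ_AC = 4.32×10^6 Pa, τ_CB = 3.55×10^6 Pa; maximum is in AC.
τ_max = T_AC·r/J = 5112·0.0910/1.08×10^-4 = 4.319×10^6 Pa.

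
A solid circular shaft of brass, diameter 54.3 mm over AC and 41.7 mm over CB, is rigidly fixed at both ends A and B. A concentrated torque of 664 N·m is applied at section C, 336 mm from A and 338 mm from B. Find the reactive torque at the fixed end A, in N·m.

Compatibility: T_A·a/J_AC = T_B·b/J_CB with T_A + T_B = T₀.
J_AC = 8.53×10^-7 m⁴, J_CB = 2.97×10^-7 m⁴, so T_A = T₀·(J_AC/a)/((J_AC/a)+(J_CB/b)) = 493.4 N·m, T_B = 170.6 N·m.

493 N·m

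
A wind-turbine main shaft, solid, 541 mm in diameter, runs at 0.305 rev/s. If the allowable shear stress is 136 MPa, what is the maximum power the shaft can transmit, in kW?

J = πd⁴/32 = π(0.541)⁴/32 = 8.410×10^-3 m⁴.
T_max = τ_allow·J/r = 1.36×10^8 × 8.410×10^-3 / 0.271 = 4.228e6 N·m.
ω = 2π·0.305 = 1.916 rad/s, so P_max = T_max·ω = 8.103×10^6 W.

8100 kW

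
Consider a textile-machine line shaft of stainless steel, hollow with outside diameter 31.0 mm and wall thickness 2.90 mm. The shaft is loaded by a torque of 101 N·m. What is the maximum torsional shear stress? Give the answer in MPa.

30.7 MPa

J = π(d_o⁴ − d_i⁴)/32 = π(0.0310⁴ − 0.0252⁴)/32 = 5.107×10^-8 m⁴.
τ_max = T·r/J = 101.0 × 0.0155 / 5.107×10^-8 = 3.065×10^7 Pa.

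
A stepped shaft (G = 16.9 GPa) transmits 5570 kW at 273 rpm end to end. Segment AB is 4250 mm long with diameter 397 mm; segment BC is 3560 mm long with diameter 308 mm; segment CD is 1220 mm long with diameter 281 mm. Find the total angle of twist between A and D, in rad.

0.0895 rad

ω = 2π·273/60 = 28.59 rad/s, so T = P/ω = 5570×10³ / 28.59 = 194800 N·m.
J_AB = π(0.397)⁴/32 = 2.44×10^-3 m⁴; J_BC = π(0.308)⁴/32 = 8.83×10^-4 m⁴; J_CD = π(0.281)⁴/32 = 6.12×10^-4 m⁴.
θ = (T/G)·Σ L_i/J_i = (194800/16.9×10⁹)·(4.25/2.44×10^-3 + 3.56/8.83×10^-4 + 1.22/6.12×10^-4) = 0.08952 rad.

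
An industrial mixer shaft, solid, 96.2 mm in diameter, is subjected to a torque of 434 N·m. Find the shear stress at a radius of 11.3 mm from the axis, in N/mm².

J = πd⁴/32 = π(0.0962)⁴/32 = 8.408×10^-6 m⁴.
Shear stress varies linearly with radius: τ = T·r/J = 434.0 × 0.0113 / 8.408×10^-6 = 5.833×10^5 Pa.

0.583 N/mm²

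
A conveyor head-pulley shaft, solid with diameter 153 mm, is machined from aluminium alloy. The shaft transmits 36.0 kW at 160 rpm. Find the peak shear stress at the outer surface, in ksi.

ω = 2π·160/60 = 16.76 rad/s, so T = P/ω = 36.0×10³ / 16.76 = 2149 N·m.
J = πd⁴/32 = π(0.153)⁴/32 = 5.380×10^-5 m⁴.
τ_max = T·r/J = 2149 × 0.0765 / 5.380×10^-5 = 3.055×10^6 Pa.

0.443 ksi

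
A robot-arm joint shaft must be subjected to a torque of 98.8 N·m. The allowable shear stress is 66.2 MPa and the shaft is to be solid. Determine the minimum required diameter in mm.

For a solid shaft τ_max = 16T/(πd³), so d = (16T/(π τ_allow))^(1/3) = (16·98.80/(π·6.62×10^7))^(1/3) = 0.01966 m.

19.7 mm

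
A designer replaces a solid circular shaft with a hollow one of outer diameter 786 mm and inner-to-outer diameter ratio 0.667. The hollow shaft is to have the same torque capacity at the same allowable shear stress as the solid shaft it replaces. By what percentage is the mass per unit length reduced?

35.7 %

Equal τ_max and T ⇒ the solid shaft needs d_s³ = d_o³(1−k⁴), so d_s = 786·(1−0.667⁴)^(1/3) = 730.3 mm.
Area ratio A_h/A_s = d_o²(1−k²)/d_s² = (1−k²)/(1−k⁴)^(2/3) = 0.6430.
Mass saving = 1 − 0.6430 = 35.7 %.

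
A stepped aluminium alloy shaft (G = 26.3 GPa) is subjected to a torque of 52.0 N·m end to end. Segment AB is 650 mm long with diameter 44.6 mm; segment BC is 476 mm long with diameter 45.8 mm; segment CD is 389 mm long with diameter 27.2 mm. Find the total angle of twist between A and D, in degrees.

J_AB = π(0.0446)⁴/32 = 3.88×10^-7 m⁴; J_BC = π(0.0458)⁴/32 = 4.32×10^-7 m⁴; J_CD = π(0.0272)⁴/32 = 5.37×10^-8 m⁴.
θ = (T/G)·Σ L_i/J_i = (52.00/26.3×10⁹)·(0.650/3.88×10^-7 + 0.476/4.32×10^-7 + 0.389/5.37×10^-8) = 0.01980 rad.

1.13°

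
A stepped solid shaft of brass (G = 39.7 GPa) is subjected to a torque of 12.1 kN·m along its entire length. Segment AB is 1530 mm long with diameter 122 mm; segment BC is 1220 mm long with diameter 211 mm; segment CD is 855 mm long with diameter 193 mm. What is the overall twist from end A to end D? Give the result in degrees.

1.45°

J_AB = π(0.122)⁴/32 = 2.17×10^-5 m⁴; J_BC = π(0.211)⁴/32 = 1.95×10^-4 m⁴; J_CD = π(0.193)⁴/32 = 1.36×10^-4 m⁴.
θ = (T/G)·Σ L_i/J_i = (12100/39.7×10⁹)·(1.53/2.17×10^-5 + 1.22/1.95×10^-4 + 0.855/1.36×10^-4) = 0.02527 rad.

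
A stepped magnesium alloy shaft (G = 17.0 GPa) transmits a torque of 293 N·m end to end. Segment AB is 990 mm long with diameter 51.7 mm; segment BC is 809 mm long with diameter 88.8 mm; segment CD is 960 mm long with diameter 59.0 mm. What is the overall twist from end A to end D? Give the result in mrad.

40.5 mrad

J_AB = π(0.0517)⁴/32 = 7.01×10^-7 m⁴; J_BC = π(0.0888)⁴/32 = 6.10×10^-6 m⁴; J_CD = π(0.0590)⁴/32 = 1.19×10^-6 m⁴.
θ = (T/G)·Σ L_i/J_i = (293.0/17.0×10⁹)·(0.990/7.01×10^-7 + 0.809/6.10×10^-6 + 0.960/1.19×10^-6) = 0.04052 rad.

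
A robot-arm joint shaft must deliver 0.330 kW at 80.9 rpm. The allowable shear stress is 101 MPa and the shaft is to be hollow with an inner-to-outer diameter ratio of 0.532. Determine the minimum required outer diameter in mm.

ω = 2π·80.9/60 = 8.472 rad/s, so T = P/ω = 0.330×10³ / 8.472 = 38.95 N·m.
For a hollow shaft with d_i/d_o = 0.532: τ_max = 16T/(π d_o³ (1−k⁴)), so d_o = [16T/(π τ_allow (1−k⁴))]^(1/3) = [16·38.95/(π·1.01×10^8·0.9199)]^(1/3) = 0.01288 m.

12.9 mm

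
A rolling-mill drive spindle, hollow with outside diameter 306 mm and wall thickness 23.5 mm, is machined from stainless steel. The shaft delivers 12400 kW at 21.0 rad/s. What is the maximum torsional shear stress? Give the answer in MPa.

216 MPa

ω = 21.0 rad/s, so T = P/ω = 12400×10³ / 21.00 = 590500 N·m.
J = π(d_o⁴ − d_i⁴)/32 = π(0.306⁴ − 0.259⁴)/32 = 4.190×10^-4 m⁴.
τ_max = T·r/J = 590500 × 0.153 / 4.190×10^-4 = 2.156×10^8 Pa.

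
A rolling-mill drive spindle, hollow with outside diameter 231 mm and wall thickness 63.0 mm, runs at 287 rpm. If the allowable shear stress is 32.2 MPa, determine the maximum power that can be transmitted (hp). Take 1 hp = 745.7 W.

3010 hp

J = π(d_o⁴ − d_i⁴)/32 = π(0.231⁴ − 0.105⁴)/32 = 2.676×10^-4 m⁴.
T_max = τ_allow·J/r = 3.22×10^7 × 2.676×10^-4 / 0.116 = 74610 N·m.
ω = 2π·287/60 = 30.05 rad/s, so P_max = T_max·ω = 2.242×10^6 W.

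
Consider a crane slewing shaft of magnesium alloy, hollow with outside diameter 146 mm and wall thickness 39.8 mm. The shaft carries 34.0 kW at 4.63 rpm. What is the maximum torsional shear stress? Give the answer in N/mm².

ω = 2π·4.63/60 = 0.4849 rad/s, so T = P/ω = 34.0×10³ / 0.4849 = 70120 N·m.
J = π(d_o⁴ − d_i⁴)/32 = π(0.146⁴ − 0.0664⁴)/32 = 4.270×10^-5 m⁴.
τ_max = T·r/J = 70120 × 0.0730 / 4.270×10^-5 = 1.199×10^8 Pa.

120 N/mm²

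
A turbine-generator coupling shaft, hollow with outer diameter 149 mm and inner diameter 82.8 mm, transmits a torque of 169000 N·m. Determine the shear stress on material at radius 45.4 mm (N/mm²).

175 N/mm²

J = π(d_o⁴ − d_i⁴)/32 = π(0.149⁴ − 0.0828⁴)/32 = 4.377×10^-5 m⁴.
Shear stress varies linearly with radius: τ = T·r/J = 169000 × 0.0454 / 4.377×10^-5 = 1.753×10^8 Pa.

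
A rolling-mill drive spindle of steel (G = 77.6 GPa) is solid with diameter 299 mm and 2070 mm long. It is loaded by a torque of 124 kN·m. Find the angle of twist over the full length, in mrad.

J = πd⁴/32 = π(0.299)⁴/32 = 7.847×10^-4 m⁴.
θ = T·L/(G·J) = 124000 × 2.07 / (77.6×10⁹ × 7.847×10^-4) = 4.215×10^-3 rad.

4.22 mrad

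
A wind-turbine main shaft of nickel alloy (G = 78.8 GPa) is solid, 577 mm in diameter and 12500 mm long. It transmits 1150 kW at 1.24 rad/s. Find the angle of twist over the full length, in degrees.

0.775°

ω = 1.24 rad/s, so T = P/ω = 1150×10³ / 1.240 = 927400 N·m.
J = πd⁴/32 = π(0.577)⁴/32 = 0.01088 m⁴.
θ = T·L/(G·J) = 927400 × 12.5 / (78.8×10⁹ × 0.01088) = 0.01352 rad.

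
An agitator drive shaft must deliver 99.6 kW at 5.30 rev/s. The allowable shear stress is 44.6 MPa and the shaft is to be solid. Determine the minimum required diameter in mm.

69.9 mm

ω = 2π·5.30 = 33.30 rad/s, so T = P/ω = 99.6×10³ / 33.30 = 2991 N·m.
For a solid shaft τ_max = 16T/(πd³), so d = (16T/(π τ_allow))^(1/3) = (16·2991/(π·4.46×10^7))^(1/3) = 0.06990 m.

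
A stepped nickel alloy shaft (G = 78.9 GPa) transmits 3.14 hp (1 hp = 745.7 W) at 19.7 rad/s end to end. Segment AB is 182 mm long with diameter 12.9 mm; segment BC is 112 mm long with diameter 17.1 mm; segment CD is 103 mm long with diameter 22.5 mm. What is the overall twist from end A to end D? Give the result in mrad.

127 mrad

ω = 19.7 rad/s, so T = P/ω = 3.14×745.7 / 19.70 = 118.9 N·m.
J_AB = π(0.0129)⁴/32 = 2.72×10^-9 m⁴; J_BC = π(0.0171)⁴/32 = 8.39×10^-9 m⁴; J_CD = π(0.0225)⁴/32 = 2.52×10^-8 m⁴.
θ = (T/G)·Σ L_i/J_i = (118.9/78.9×10⁹)·(0.182/2.72×10^-9 + 0.112/8.39×10^-9 + 0.103/2.52×10^-8) = 0.1271 rad.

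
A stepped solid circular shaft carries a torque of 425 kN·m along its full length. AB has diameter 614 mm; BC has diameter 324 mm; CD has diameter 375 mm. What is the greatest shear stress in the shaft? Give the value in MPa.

Under the same torque, τ_max = 16T/(πd³) is largest where d is smallest — segment BC (d = 324 mm).
τ_max = 16·425000/(π·(0.324)³) = 6.364×10^7 Pa.

63.6 MPa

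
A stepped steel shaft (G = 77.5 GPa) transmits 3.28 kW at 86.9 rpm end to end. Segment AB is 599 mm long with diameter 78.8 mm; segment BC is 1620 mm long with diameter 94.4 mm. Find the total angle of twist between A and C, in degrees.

0.0975°

ω = 2π·86.9/60 = 9.100 rad/s, so T = P/ω = 3.28×10³ / 9.100 = 360.4 N·m.
J_AB = π(0.0788)⁴/32 = 3.79×10^-6 m⁴; J_BC = π(0.0944)⁴/32 = 7.80×10^-6 m⁴.
θ = (T/G)·Σ L_i/J_i = (360.4/77.5×10⁹)·(0.599/3.79×10^-6 + 1.62/7.80×10^-6) = 1.702×10^-3 rad.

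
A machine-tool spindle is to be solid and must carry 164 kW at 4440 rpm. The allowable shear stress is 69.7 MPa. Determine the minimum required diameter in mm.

29.5 mm

ω = 2π·4440/60 = 465.0 rad/s, so T = P/ω = 164×10³ / 465.0 = 352.7 N·m.
For a solid shaft τ_max = 16T/(πd³), so d = (16T/(π τ_allow))^(1/3) = (16·352.7/(π·6.97×10^7))^(1/3) = 0.02954 m.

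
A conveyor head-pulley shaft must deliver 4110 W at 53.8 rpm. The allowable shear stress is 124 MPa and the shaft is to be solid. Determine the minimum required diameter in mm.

ω = 2π·53.8/60 = 5.634 rad/s, so T = P/ω = 4110 / 5.634 = 729.5 N·m.
For a solid shaft τ_max = 16T/(πd³), so d = (16T/(π τ_allow))^(1/3) = (16·729.5/(π·1.24×10^8))^(1/3) = 0.03106 m.

31.1 mm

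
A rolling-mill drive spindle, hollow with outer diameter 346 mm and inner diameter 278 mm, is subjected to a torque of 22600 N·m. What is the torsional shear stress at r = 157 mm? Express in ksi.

0.627 ksi

J = π(d_o⁴ − d_i⁴)/32 = π(0.346⁴ − 0.278⁴)/32 = 8.207×10^-4 m⁴.
Shear stress varies linearly with radius: τ = T·r/J = 22600 × 0.157 / 8.207×10^-4 = 4.324×10^6 Pa.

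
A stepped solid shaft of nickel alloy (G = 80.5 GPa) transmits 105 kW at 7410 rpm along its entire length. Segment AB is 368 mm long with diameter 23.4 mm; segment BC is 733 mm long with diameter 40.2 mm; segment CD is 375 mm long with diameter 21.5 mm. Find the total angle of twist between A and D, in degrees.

3.20°

ω = 2π·7410/60 = 776.0 rad/s, so T = P/ω = 105×10³ / 776.0 = 135.3 N·m.
J_AB = π(0.0234)⁴/32 = 2.94×10^-8 m⁴; J_BC = π(0.0402)⁴/32 = 2.56×10^-7 m⁴; J_CD = π(0.0215)⁴/32 = 2.10×10^-8 m⁴.
θ = (T/G)·Σ L_i/J_i = (135.3/80.5×10⁹)·(0.368/2.94×10^-8 + 0.733/2.56×10^-7 + 0.375/2.10×10^-8) = 0.05587 rad.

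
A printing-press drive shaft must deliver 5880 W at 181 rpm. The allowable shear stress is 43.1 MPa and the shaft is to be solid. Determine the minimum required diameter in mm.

ω = 2π·181/60 = 18.95 rad/s, so T = P/ω = 5880 / 18.95 = 310.2 N·m.
For a solid shaft τ_max = 16T/(πd³), so d = (16T/(π τ_allow))^(1/3) = (16·310.2/(π·4.31×10^7))^(1/3) = 0.03322 m.

33.2 mm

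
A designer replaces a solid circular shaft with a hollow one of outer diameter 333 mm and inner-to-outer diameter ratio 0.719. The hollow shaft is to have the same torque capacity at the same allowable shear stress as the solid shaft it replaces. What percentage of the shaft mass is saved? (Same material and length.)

Equal τ_max and T ⇒ the solid shaft needs d_s³ = d_o³(1−k⁴), so d_s = 333·(1−0.719⁴)^(1/3) = 300.2 mm.
Area ratio A_h/A_s = d_o²(1−k²)/d_s² = (1−k²)/(1−k⁴)^(2/3) = 0.5943.
Mass saving = 1 − 0.5943 = 40.6 %.

40.6 %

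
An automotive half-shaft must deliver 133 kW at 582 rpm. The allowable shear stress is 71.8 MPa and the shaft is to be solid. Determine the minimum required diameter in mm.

ω = 2π·582/60 = 60.95 rad/s, so T = P/ω = 133×10³ / 60.95 = 2182 N·m.
For a solid shaft τ_max = 16T/(πd³), so d = (16T/(π τ_allow))^(1/3) = (16·2182/(π·7.18×10^7))^(1/3) = 0.05369 m.

53.7 mm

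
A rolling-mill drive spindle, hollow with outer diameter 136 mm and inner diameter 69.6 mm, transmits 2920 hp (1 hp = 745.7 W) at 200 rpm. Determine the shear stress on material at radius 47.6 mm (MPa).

ω = 2π·200/60 = 20.94 rad/s, so T = P/ω = 2920×745.7 / 20.94 = 104000 N·m.
J = π(d_o⁴ − d_i⁴)/32 = π(0.136⁴ − 0.0696⁴)/32 = 3.128×10^-5 m⁴.
Shear stress varies linearly with radius: τ = T·r/J = 104000 × 0.0476 / 3.128×10^-5 = 1.582×10^8 Pa.

158 MPa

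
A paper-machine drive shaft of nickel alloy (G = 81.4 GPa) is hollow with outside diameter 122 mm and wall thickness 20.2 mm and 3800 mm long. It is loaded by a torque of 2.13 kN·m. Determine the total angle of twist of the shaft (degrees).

J = π(d_o⁴ − d_i⁴)/32 = π(0.122⁴ − 0.0816⁴)/32 = 1.740×10^-5 m⁴.
θ = T·L/(G·J) = 2130 × 3.80 / (81.4×10⁹ × 1.740×10^-5) = 5.716×10^-3 rad.

0.327°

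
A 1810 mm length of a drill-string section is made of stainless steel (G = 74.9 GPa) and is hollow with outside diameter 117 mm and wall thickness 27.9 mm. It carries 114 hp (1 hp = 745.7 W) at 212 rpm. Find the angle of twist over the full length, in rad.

0.00544 rad

ω = 2π·212/60 = 22.20 rad/s, so T = P/ω = 114×745.7 / 22.20 = 3829 N·m.
J = π(d_o⁴ − d_i⁴)/32 = π(0.117⁴ − 0.0612⁴)/32 = 1.702×10^-5 m⁴.
θ = T·L/(G·J) = 3829 × 1.81 / (74.9×10⁹ × 1.702×10^-5) = 5.437×10^-3 rad.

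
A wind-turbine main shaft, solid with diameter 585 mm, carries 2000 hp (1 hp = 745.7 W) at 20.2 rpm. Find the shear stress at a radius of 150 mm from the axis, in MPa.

9.20 MPa

ω = 2π·20.2/60 = 2.115 rad/s, so T = P/ω = 2000×745.7 / 2.115 = 705000 N·m.
J = πd⁴/32 = π(0.585)⁴/32 = 0.01150 m⁴.
Shear stress varies linearly with radius: τ = T·r/J = 705000 × 0.150 / 0.01150 = 9.198×10^6 Pa.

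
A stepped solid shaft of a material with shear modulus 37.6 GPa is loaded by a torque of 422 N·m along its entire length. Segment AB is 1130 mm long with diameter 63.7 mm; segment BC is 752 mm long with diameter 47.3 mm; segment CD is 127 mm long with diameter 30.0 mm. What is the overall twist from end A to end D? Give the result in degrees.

J_AB = π(0.0637)⁴/32 = 1.62×10^-6 m⁴; J_BC = π(0.0473)⁴/32 = 4.91×10^-7 m⁴; J_CD = π(0.0300)⁴/32 = 7.95×10^-8 m⁴.
θ = (T/G)·Σ L_i/J_i = (422.0/37.6×10⁹)·(1.13/1.62×10^-6 + 0.752/4.91×10^-7 + 0.127/7.95×10^-8) = 0.04295 rad.

2.46°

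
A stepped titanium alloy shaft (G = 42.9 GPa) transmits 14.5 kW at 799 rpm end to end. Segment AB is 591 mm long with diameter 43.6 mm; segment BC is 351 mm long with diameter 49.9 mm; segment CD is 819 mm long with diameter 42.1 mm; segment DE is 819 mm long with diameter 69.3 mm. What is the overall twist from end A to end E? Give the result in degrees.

ω = 2π·799/60 = 83.67 rad/s, so T = P/ω = 14.5×10³ / 83.67 = 173.3 N·m.
J_AB = π(0.0436)⁴/32 = 3.55×10^-7 m⁴; J_BC = π(0.0499)⁴/32 = 6.09×10^-7 m⁴; J_CD = π(0.0421)⁴/32 = 3.08×10^-7 m⁴; J_DE = π(0.0693)⁴/32 = 2.26×10^-6 m⁴.
θ = (T/G)·Σ L_i/J_i = (173.3/42.9×10⁹)·(0.591/3.55×10^-7 + 0.351/6.09×10^-7 + 0.819/3.08×10^-7 + 0.819/2.26×10^-6) = 0.02125 rad.

1.22°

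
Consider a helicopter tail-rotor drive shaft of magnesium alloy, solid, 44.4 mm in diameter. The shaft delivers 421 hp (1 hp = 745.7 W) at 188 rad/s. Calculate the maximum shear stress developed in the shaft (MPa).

ω = 188 rad/s, so T = P/ω = 421×745.7 / 188.0 = 1670 N·m.
J = πd⁴/32 = π(0.0444)⁴/32 = 3.815×10^-7 m⁴.
τ_max = T·r/J = 1670 × 0.0222 / 3.815×10^-7 = 9.716×10^7 Pa.

97.2 MPa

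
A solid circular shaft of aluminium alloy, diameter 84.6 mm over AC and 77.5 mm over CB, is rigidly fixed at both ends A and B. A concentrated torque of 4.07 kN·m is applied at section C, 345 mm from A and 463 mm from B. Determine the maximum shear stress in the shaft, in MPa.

Compatibility: T_A·a/J_AC = T_B·b/J_CB with T_A + T_B = T₀.
J_AC = 5.03×10^-6 m⁴, J_CB = 3.54×10^-6 m⁴, so T_A = T₀·(J_AC/a)/((J_AC/a)+(J_CB/b)) = 2669 N·m, T_B = 1401 N·m.
τ in each portion: τ_AC = 2.25×10^7 Pa, τ_CB = 1.53×10^7 Pa; maximum is in AC.
τ_max = T_AC·r/J = 2669·0.0423/5.03×10^-6 = 2.245×10^7 Pa.

22.5 MPa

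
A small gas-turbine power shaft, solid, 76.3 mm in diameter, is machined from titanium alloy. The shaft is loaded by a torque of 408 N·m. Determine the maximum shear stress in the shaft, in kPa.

J = πd⁴/32 = π(0.0763)⁴/32 = 3.327×10^-6 m⁴.
τ_max = T·r/J = 408.0 × 0.0381 / 3.327×10^-6 = 4.678×10^6 Pa.

4680 kPa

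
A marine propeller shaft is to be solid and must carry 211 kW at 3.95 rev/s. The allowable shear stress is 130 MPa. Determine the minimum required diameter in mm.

69.3 mm

ω = 2π·3.95 = 24.82 rad/s, so T = P/ω = 211×10³ / 24.82 = 8502 N·m.
For a solid shaft τ_max = 16T/(πd³), so d = (16T/(π τ_allow))^(1/3) = (16·8502/(π·1.30×10^8))^(1/3) = 0.06932 m.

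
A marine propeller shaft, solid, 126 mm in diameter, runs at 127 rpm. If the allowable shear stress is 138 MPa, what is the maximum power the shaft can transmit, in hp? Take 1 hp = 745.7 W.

J = πd⁴/32 = π(0.126)⁴/32 = 2.474×10^-5 m⁴.
T_max = τ_allow·J/r = 1.38×10^8 × 2.474×10^-5 / 0.0630 = 54200 N·m.
ω = 2π·127/60 = 13.30 rad/s, so P_max = T_max·ω = 7.209×10^5 W.

967 hp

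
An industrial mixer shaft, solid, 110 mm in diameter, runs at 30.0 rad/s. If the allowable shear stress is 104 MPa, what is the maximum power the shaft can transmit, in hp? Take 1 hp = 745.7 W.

1090 hp

J = πd⁴/32 = π(0.110)⁴/32 = 1.437×10^-5 m⁴.
T_max = τ_allow·J/r = 1.04×10^8 × 1.437×10^-5 / 0.0550 = 27180 N·m.
ω = 30.0 rad/s, so P_max = T_max·ω = 8.154×10^5 W.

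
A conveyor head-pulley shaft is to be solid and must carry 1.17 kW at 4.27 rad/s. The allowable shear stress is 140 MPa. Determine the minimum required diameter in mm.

21.5 mm

ω = 4.27 rad/s, so T = P/ω = 1.17×10³ / 4.270 = 274.0 N·m.
For a solid shaft τ_max = 16T/(πd³), so d = (16T/(π τ_allow))^(1/3) = (16·274.0/(π·1.40×10^8))^(1/3) = 0.02152 m.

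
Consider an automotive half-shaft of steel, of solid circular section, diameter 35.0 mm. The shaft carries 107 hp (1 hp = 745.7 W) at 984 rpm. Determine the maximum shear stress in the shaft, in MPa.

ω = 2π·984/60 = 103.0 rad/s, so T = P/ω = 107×745.7 / 103.0 = 774.3 N·m.
J = πd⁴/32 = π(0.0350)⁴/32 = 1.473×10^-7 m⁴.
τ_max = T·r/J = 774.3 × 0.0175 / 1.473×10^-7 = 9.198×10^7 Pa.

92.0 MPa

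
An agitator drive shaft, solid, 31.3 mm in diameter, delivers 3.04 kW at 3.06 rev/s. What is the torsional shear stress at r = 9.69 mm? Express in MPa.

16.3 MPa

ω = 2π·3.06 = 19.23 rad/s, so T = P/ω = 3.04×10³ / 19.23 = 158.1 N·m.
J = πd⁴/32 = π(0.0313)⁴/32 = 9.423×10^-8 m⁴.
Shear stress varies linearly with radius: τ = T·r/J = 158.1 × 0.00969 / 9.423×10^-8 = 1.626×10^7 Pa.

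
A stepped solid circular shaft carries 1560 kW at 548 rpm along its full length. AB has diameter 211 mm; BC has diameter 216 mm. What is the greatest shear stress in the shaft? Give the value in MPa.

ω = 2π·548/60 = 57.39 rad/s, so T = P/ω = 1560×10³ / 57.39 = 27180 N·m.
Under the same torque, τ_max = 16T/(πd³) is largest where d is smallest — segment AB (d = 211 mm).
τ_max = 16·27180/(π·(0.211)³) = 1.474×10^7 Pa.

14.7 MPa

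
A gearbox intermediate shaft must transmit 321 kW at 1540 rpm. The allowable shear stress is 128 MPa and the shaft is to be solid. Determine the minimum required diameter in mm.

ω = 2π·1540/60 = 161.3 rad/s, so T = P/ω = 321×10³ / 161.3 = 1990 N·m.
For a solid shaft τ_max = 16T/(πd³), so d = (16T/(π τ_allow))^(1/3) = (16·1990/(π·1.28×10^8))^(1/3) = 0.04294 m.

42.9 mm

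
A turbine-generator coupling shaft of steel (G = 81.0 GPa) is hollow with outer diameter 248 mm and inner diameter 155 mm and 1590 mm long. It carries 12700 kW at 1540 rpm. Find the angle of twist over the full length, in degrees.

0.281°

ω = 2π·1540/60 = 161.3 rad/s, so T = P/ω = 12700×10³ / 161.3 = 78750 N·m.
J = π(d_o⁴ − d_i⁴)/32 = π(0.248⁴ − 0.155⁴)/32 = 3.147×10^-4 m⁴.
θ = T·L/(G·J) = 78750 × 1.59 / (81.0×10⁹ × 3.147×10^-4) = 4.912×10^-3 rad.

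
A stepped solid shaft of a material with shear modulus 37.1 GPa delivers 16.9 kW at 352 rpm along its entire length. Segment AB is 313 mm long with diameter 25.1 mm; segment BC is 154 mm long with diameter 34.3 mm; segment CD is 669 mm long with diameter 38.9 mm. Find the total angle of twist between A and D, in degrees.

8.60°

ω = 2π·352/60 = 36.86 rad/s, so T = P/ω = 16.9×10³ / 36.86 = 458.5 N·m.
J_AB = π(0.0251)⁴/32 = 3.90×10^-8 m⁴; J_BC = π(0.0343)⁴/32 = 1.36×10^-7 m⁴; J_CD = π(0.0389)⁴/32 = 2.25×10^-7 m⁴.
θ = (T/G)·Σ L_i/J_i = (458.5/37.1×10⁹)·(0.313/3.90×10^-8 + 0.154/1.36×10^-7 + 0.669/2.25×10^-7) = 0.1500 rad.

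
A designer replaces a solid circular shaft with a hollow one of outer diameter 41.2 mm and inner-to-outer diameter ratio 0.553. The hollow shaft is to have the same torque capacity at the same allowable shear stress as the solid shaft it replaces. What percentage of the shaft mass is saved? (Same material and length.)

25.9 %

Equal τ_max and T ⇒ the solid shaft needs d_s³ = d_o³(1−k⁴), so d_s = 41.2·(1−0.553⁴)^(1/3) = 39.87 mm.
Area ratio A_h/A_s = d_o²(1−k²)/d_s² = (1−k²)/(1−k⁴)^(2/3) = 0.7412.
Mass saving = 1 − 0.7412 = 25.9 %.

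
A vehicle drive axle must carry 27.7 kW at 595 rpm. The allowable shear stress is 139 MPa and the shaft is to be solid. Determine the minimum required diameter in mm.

ω = 2π·595/60 = 62.31 rad/s, so T = P/ω = 27.7×10³ / 62.31 = 444.6 N·m.
For a solid shaft τ_max = 16T/(πd³), so d = (16T/(π τ_allow))^(1/3) = (16·444.6/(π·1.39×10^8))^(1/3) = 0.02535 m.

25.3 mm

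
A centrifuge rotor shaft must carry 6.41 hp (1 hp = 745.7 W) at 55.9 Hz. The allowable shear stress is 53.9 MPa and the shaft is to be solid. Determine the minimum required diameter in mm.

ω = 2π·55.9 = 351.2 rad/s, so T = P/ω = 6.41×745.7 / 351.2 = 13.61 N·m.
For a solid shaft τ_max = 16T/(πd³), so d = (16T/(π τ_allow))^(1/3) = (16·13.61/(π·5.39×10^7))^(1/3) = 0.01087 m.

10.9 mm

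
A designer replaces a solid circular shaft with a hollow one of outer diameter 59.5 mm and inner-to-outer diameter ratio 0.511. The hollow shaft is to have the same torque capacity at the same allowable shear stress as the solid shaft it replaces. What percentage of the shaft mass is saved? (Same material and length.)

Equal τ_max and T ⇒ the solid shaft needs d_s³ = d_o³(1−k⁴), so d_s = 59.5·(1−0.511⁴)^(1/3) = 58.12 mm.
Area ratio A_h/A_s = d_o²(1−k²)/d_s² = (1−k²)/(1−k⁴)^(2/3) = 0.7745.
Mass saving = 1 − 0.7745 = 22.6 %.

22.6 %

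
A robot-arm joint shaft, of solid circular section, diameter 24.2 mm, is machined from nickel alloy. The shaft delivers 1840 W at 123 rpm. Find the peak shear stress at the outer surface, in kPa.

51300 kPa

ω = 2π·123/60 = 12.88 rad/s, so T = P/ω = 1840 / 12.88 = 142.9 N·m.
J = πd⁴/32 = π(0.0242)⁴/32 = 3.367×10^-8 m⁴.
τ_max = T·r/J = 142.9 × 0.0121 / 3.367×10^-8 = 5.133×10^7 Pa.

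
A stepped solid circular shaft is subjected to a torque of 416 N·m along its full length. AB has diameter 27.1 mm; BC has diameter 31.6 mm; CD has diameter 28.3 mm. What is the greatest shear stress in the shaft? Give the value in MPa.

Under the same torque, τ_max = 16T/(πd³) is largest where d is smallest — segment AB (d = 27.1 mm).
τ_max = 16·416.0/(π·(0.0271)³) = 1.065×10^8 Pa.

106 MPa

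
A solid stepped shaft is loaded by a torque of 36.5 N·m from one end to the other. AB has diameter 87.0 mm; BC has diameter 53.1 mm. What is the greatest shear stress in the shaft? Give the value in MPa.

1.24 MPa

Under the same torque, τ_max = 16T/(πd³) is largest where d is smallest — segment BC (d = 53.1 mm).
τ_max = 16·36.50/(π·(0.0531)³) = 1.242×10^6 Pa.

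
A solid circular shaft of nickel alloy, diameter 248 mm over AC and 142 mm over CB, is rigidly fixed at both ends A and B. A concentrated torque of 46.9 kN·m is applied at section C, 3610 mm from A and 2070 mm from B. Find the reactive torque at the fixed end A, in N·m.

Compatibility: T_A·a/J_AC = T_B·b/J_CB with T_A + T_B = T₀.
J_AC = 3.71×10^-4 m⁴, J_CB = 3.99×10^-5 m⁴, so T_A = T₀·(J_AC/a)/((J_AC/a)+(J_CB/b)) = 39500 N·m, T_B = 7404 N·m.

39500 N·m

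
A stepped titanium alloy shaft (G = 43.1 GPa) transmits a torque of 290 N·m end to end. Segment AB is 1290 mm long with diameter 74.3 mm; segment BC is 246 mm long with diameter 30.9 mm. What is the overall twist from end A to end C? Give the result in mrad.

J_AB = π(0.0743)⁴/32 = 2.99×10^-6 m⁴; J_BC = π(0.0309)⁴/32 = 8.95×10^-8 m⁴.
θ = (T/G)·Σ L_i/J_i = (290.0/43.1×10⁹)·(1.29/2.99×10^-6 + 0.246/8.95×10^-8) = 0.02139 rad.

21.4 mrad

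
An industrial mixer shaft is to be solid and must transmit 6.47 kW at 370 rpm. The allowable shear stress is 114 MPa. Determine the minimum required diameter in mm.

ω = 2π·370/60 = 38.75 rad/s, so T = P/ω = 6.47×10³ / 38.75 = 167.0 N·m.
For a solid shaft τ_max = 16T/(πd³), so d = (16T/(π τ_allow))^(1/3) = (16·167.0/(π·1.14×10^8))^(1/3) = 0.01954 m.

19.5 mm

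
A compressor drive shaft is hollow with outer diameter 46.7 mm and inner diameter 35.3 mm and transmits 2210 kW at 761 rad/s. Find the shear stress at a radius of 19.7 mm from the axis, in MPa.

182 MPa

ω = 761 rad/s, so T = P/ω = 2210×10³ / 761.0 = 2904 N·m.
J = π(d_o⁴ − d_i⁴)/32 = π(0.0467⁴ − 0.0353⁴)/32 = 3.145×10^-7 m⁴.
Shear stress varies linearly with radius: τ = T·r/J = 2904 × 0.0197 / 3.145×10^-7 = 1.819×10^8 Pa.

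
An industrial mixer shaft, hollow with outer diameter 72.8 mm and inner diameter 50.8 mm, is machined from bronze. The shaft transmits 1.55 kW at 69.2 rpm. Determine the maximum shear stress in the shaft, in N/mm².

3.70 N/mm²

ω = 2π·69.2/60 = 7.247 rad/s, so T = P/ω = 1.55×10³ / 7.247 = 213.9 N·m.
J = π(d_o⁴ − d_i⁴)/32 = π(0.0728⁴ − 0.0508⁴)/32 = 2.104×10^-6 m⁴.
τ_max = T·r/J = 213.9 × 0.0364 / 2.104×10^-6 = 3.701×10^6 Pa.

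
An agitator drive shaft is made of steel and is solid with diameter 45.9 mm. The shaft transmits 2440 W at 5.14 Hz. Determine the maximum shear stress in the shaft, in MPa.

3.98 MPa

ω = 2π·5.14 = 32.30 rad/s, so T = P/ω = 2440 / 32.30 = 75.55 N·m.
J = πd⁴/32 = π(0.0459)⁴/32 = 4.358×10^-7 m⁴.
τ_max = T·r/J = 75.55 × 0.0229 / 4.358×10^-7 = 3.979×10^6 Pa.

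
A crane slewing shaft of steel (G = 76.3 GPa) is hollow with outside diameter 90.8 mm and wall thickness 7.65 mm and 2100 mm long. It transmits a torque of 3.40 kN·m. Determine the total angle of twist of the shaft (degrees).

1.54°

J = π(d_o⁴ − d_i⁴)/32 = π(0.0908⁴ − 0.0755⁴)/32 = 3.483×10^-6 m⁴.
θ = T·L/(G·J) = 3400 × 2.10 / (76.3×10⁹ × 3.483×10^-6) = 0.02686 rad.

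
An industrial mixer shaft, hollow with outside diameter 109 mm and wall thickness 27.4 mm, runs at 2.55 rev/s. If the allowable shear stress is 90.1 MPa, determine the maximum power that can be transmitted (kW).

J = π(d_o⁴ − d_i⁴)/32 = π(0.109⁴ − 0.0542⁴)/32 = 1.301×10^-5 m⁴.
T_max = τ_allow·J/r = 9.01×10^7 × 1.301×10^-5 / 0.0545 = 21510 N·m.
ω = 2π·2.55 = 16.02 rad/s, so P_max = T_max·ω = 3.446×10^5 W.

345 kW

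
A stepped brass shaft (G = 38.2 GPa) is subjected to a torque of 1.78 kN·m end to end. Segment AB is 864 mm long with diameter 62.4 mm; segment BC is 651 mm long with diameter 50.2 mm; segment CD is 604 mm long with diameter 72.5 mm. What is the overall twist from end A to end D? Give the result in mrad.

86.1 mrad

J_AB = π(0.0624)⁴/32 = 1.49×10^-6 m⁴; J_BC = π(0.0502)⁴/32 = 6.23×10^-7 m⁴; J_CD = π(0.0725)⁴/32 = 2.71×10^-6 m⁴.
θ = (T/G)·Σ L_i/J_i = (1780/38.2×10⁹)·(0.864/1.49×10^-6 + 0.651/6.23×10^-7 + 0.604/2.71×10^-6) = 0.08608 rad.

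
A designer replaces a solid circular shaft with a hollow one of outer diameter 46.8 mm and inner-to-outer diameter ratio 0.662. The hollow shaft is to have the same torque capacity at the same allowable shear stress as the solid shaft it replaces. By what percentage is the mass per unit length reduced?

35.2 %

Equal τ_max and T ⇒ the solid shaft needs d_s³ = d_o³(1−k⁴), so d_s = 46.8·(1−0.662⁴)^(1/3) = 43.59 mm.
Area ratio A_h/A_s = d_o²(1−k²)/d_s² = (1−k²)/(1−k⁴)^(2/3) = 0.6476.
Mass saving = 1 − 0.6476 = 35.2 %.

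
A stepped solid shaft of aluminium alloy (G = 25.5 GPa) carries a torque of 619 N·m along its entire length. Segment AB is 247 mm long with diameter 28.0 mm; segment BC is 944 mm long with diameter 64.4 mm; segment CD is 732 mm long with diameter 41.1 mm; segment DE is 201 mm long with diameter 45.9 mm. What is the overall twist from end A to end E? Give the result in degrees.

J_AB = π(0.0280)⁴/32 = 6.03×10^-8 m⁴; J_BC = π(0.0644)⁴/32 = 1.69×10^-6 m⁴; J_CD = π(0.0411)⁴/32 = 2.80×10^-7 m⁴; J_DE = π(0.0459)⁴/32 = 4.36×10^-7 m⁴.
θ = (T/G)·Σ L_i/J_i = (619.0/25.5×10⁹)·(0.247/6.03×10^-8 + 0.944/1.69×10^-6 + 0.732/2.80×10^-7 + 0.201/4.36×10^-7) = 0.1876 rad.

10.7°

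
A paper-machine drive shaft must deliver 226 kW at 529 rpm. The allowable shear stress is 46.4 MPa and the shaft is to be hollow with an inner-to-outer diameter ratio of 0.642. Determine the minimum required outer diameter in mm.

ω = 2π·529/60 = 55.40 rad/s, so T = P/ω = 226×10³ / 55.40 = 4080 N·m.
For a hollow shaft with d_i/d_o = 0.642: τ_max = 16T/(π d_o³ (1−k⁴)), so d_o = [16T/(π τ_allow (1−k⁴))]^(1/3) = [16·4080/(π·4.64×10^7·0.8301)]^(1/3) = 0.08140 m.

81.4 mm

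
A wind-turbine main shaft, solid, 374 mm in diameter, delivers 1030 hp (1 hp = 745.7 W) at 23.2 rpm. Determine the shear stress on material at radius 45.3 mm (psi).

1080 psi

ω = 2π·23.2/60 = 2.429 rad/s, so T = P/ω = 1030×745.7 / 2.429 = 316100 N·m.
J = πd⁴/32 = π(0.374)⁴/32 = 1.921×10^-3 m⁴.
Shear stress varies linearly with radius: τ = T·r/J = 316100 × 0.0453 / 1.921×10^-3 = 7.456×10^6 Pa.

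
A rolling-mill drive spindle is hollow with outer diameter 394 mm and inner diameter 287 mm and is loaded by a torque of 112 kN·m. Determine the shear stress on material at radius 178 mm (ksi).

J = π(d_o⁴ − d_i⁴)/32 = π(0.394⁴ − 0.287⁴)/32 = 1.700×10^-3 m⁴.
Shear stress varies linearly with radius: τ = T·r/J = 112000 × 0.178 / 1.700×10^-3 = 1.173×10^7 Pa.

1.70 ksi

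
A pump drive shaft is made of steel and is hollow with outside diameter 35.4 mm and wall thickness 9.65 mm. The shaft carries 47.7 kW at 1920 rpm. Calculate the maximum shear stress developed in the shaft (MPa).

28.5 MPa

ω = 2π·1920/60 = 201.1 rad/s, so T = P/ω = 47.7×10³ / 201.1 = 237.2 N·m.
J = π(d_o⁴ − d_i⁴)/32 = π(0.0354⁴ − 0.0161⁴)/32 = 1.476×10^-7 m⁴.
τ_max = T·r/J = 237.2 × 0.0177 / 1.476×10^-7 = 2.845×10^7 Pa.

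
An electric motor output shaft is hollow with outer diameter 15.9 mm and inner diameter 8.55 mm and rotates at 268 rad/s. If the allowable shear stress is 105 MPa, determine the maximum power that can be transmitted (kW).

20.4 kW

J = π(d_o⁴ − d_i⁴)/32 = π(0.0159⁴ − 0.00855⁴)/32 = 5.750×10^-9 m⁴.
T_max = τ_allow·J/r = 1.05×10^8 × 5.750×10^-9 / 0.00795 = 75.94 N·m.
ω = 268 rad/s, so P_max = T_max·ω = 2.035×10^4 W.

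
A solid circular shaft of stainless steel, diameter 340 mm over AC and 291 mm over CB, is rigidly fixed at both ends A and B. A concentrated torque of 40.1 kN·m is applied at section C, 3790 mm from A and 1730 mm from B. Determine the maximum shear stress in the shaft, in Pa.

Compatibility: T_A·a/J_AC = T_B·b/J_CB with T_A + T_B = T₀.
J_AC = 1.31×10^-3 m⁴, J_CB = 7.04×10^-4 m⁴, so T_A = T₀·(J_AC/a)/((J_AC/a)+(J_CB/b)) = 18430 N·m, T_B = 21670 N·m.
τ in each portion: τ_AC = 2.39×10^6 Pa, τ_CB = 4.48×10^6 Pa; maximum is in CB.
τ_max = T_CB·r/J = 21670·0.145/7.04×10^-4 = 4.478×10^6 Pa.

4.48e6 Pa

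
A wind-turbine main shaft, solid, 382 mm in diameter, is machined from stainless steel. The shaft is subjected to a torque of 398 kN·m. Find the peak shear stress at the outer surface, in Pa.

3.64e7 Pa

J = πd⁴/32 = π(0.382)⁴/32 = 2.091×10^-3 m⁴.
τ_max = T·r/J = 398000 × 0.191 / 2.091×10^-3 = 3.636×10^7 Pa.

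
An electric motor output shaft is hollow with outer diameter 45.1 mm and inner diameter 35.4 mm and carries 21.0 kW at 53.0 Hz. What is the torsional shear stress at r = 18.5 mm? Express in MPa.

4.63 MPa

ω = 2π·53.0 = 333.0 rad/s, so T = P/ω = 21.0×10³ / 333.0 = 63.06 N·m.
J = π(d_o⁴ − d_i⁴)/32 = π(0.0451⁴ − 0.0354⁴)/32 = 2.520×10^-7 m⁴.
Shear stress varies linearly with radius: τ = T·r/J = 63.06 × 0.0185 / 2.520×10^-7 = 4.630×10^6 Pa.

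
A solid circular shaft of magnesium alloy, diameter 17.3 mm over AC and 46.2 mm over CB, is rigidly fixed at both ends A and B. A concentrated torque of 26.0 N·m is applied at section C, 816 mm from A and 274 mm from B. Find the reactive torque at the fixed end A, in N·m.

0.171 N·m

Compatibility: T_A·a/J_AC = T_B·b/J_CB with T_A + T_B = T₀.
J_AC = 8.79×10^-9 m⁴, J_CB = 4.47×10^-7 m⁴, so T_A = T₀·(J_AC/a)/((J_AC/a)+(J_CB/b)) = 0.1705 N·m, T_B = 25.83 N·m.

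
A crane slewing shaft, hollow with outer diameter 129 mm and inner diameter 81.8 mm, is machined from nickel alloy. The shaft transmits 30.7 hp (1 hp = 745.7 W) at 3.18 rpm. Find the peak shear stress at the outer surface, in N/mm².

195 N/mm²

ω = 2π·3.18/60 = 0.3330 rad/s, so T = P/ω = 30.7×745.7 / 0.3330 = 68750 N·m.
J = π(d_o⁴ − d_i⁴)/32 = π(0.129⁴ − 0.0818⁴)/32 = 2.279×10^-5 m⁴.
τ_max = T·r/J = 68750 × 0.0645 / 2.279×10^-5 = 1.946×10^8 Pa.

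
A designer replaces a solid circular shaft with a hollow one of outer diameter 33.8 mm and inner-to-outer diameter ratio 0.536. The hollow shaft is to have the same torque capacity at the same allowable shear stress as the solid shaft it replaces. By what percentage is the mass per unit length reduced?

24.5 %

Equal τ_max and T ⇒ the solid shaft needs d_s³ = d_o³(1−k⁴), so d_s = 33.8·(1−0.536⁴)^(1/3) = 32.84 mm.
Area ratio A_h/A_s = d_o²(1−k²)/d_s² = (1−k²)/(1−k⁴)^(2/3) = 0.7548.
Mass saving = 1 − 0.7548 = 24.5 %.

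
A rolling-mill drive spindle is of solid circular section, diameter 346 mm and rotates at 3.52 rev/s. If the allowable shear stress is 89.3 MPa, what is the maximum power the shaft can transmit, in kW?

16100 kW

J = πd⁴/32 = π(0.346)⁴/32 = 1.407×10^-3 m⁴.
T_max = τ_allow·J/r = 8.93×10^7 × 1.407×10^-3 / 0.173 = 726300 N·m.
ω = 2π·3.52 = 22.12 rad/s, so P_max = T_max·ω = 1.606×10^7 W.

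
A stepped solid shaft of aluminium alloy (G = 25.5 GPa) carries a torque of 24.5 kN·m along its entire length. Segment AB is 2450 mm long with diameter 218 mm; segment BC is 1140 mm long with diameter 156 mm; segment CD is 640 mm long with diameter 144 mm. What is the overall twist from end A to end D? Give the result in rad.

J_AB = π(0.218)⁴/32 = 2.22×10^-4 m⁴; J_BC = π(0.156)⁴/32 = 5.81×10^-5 m⁴; J_CD = π(0.144)⁴/32 = 4.22×10^-5 m⁴.
θ = (T/G)·Σ L_i/J_i = (24500/25.5×10⁹)·(2.45/2.22×10^-4 + 1.14/5.81×10^-5 + 0.640/4.22×10^-5) = 0.04402 rad.

0.0440 rad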